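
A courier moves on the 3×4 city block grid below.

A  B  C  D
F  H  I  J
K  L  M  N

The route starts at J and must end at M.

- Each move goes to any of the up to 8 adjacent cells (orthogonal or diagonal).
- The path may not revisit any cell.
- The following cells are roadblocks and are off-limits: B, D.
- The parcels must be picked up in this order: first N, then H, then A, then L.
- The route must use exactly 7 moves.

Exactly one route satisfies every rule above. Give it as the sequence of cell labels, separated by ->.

The waypoints must appear in the order N, H, A, L, with no cell reused.
Route from J: down 1 to N, up-left 1 to I, left 1 to H, up-left 1 to A, down 1 to F, down-right 1 to L, right 1 to M — 7 moves in all.
Check: order respected (N at step 1, H at step 3, A at step 4, L at step 6); 7 moves as required.

J -> N -> I -> H -> A -> F -> L -> M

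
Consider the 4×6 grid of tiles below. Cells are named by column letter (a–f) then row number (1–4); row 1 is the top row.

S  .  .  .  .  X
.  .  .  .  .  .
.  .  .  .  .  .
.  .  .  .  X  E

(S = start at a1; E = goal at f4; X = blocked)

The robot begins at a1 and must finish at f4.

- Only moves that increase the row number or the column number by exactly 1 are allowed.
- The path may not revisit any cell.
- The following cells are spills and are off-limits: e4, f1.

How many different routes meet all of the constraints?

A right/down-only route from a1 to f4 makes exactly 3 down-moves and 5 right-moves in some order.
With no other constraints that would be C(8,3) = 56 routes.
Subtract routes through each blocked cell (inclusion–exclusion for overlaps): − through f1: 1 − through e4: 35 → 20.
That gives 20 routes.

20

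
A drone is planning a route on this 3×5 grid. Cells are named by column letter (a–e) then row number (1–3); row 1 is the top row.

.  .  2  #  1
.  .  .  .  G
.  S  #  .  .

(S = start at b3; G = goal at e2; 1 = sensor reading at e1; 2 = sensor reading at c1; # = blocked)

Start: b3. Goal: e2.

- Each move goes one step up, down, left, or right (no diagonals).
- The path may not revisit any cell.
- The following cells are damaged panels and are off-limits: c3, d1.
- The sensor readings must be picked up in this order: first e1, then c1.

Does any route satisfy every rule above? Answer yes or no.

e1 must be visited but has only one open neighbour (e2), and it is neither the start nor the goal — the route would have to enter and leave through e2, re-entering it.

no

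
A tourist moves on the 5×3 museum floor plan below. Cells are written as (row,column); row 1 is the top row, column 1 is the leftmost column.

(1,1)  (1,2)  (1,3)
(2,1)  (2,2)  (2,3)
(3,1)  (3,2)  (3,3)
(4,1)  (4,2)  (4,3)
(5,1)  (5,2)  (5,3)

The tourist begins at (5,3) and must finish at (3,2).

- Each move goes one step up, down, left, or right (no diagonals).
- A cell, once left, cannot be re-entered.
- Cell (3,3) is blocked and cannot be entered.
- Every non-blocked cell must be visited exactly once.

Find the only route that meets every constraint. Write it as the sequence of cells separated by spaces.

(5,3) (4,3) (4,2) (5,2) (5,1) (4,1) (3,1) (2,1) (1,1) (1,2) (1,3) (2,3) (2,2) (3,2)

Need to visit all 14 open cells exactly once, starting at (5,3) and ending at (3,2).
Cell (4,3) has only two open neighbours ((5,3) and (4,2)), so the path must pass straight through it: one of those is the cell it's entered from and the other is where it exits.
Route from (5,3): up to (4,3), left to (4,2), down to (5,2), left to (5,1), 4× up (reaching (1,1)), 2× right (reaching (1,3)), down to (2,3), left to (2,2), down to (3,2) — 13 moves in all.
Check: all 14 open cells covered.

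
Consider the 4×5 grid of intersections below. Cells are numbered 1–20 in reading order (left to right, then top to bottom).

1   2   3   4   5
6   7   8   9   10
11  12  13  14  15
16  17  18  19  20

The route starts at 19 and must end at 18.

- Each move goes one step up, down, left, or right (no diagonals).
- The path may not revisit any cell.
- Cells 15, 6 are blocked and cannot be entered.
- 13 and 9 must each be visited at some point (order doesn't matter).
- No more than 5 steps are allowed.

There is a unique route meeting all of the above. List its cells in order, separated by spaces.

19 14 9 8 13 18

Any route must reach 13 and 9 and still end at 18 within 5 moves, so the order of the required stops is forced.
Route from 19: 2× up (reaching 9), left to 8, 2× down (reaching 18) — 5 moves in all.
Check: all required cells visited; 5 ≤ 5 moves.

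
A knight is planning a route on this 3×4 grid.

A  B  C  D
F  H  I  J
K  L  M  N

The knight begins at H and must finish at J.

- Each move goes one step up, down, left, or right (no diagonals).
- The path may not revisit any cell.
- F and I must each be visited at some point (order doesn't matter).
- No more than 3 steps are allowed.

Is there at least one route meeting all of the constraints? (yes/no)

no

Even ignoring the no-revisit rule, getting from H to J, taking the cheapest ordering H → F → I → J needs at least 1 + 2 + 1 = 4 moves (Manhattan distance per leg), which exceeds the 3-move limit.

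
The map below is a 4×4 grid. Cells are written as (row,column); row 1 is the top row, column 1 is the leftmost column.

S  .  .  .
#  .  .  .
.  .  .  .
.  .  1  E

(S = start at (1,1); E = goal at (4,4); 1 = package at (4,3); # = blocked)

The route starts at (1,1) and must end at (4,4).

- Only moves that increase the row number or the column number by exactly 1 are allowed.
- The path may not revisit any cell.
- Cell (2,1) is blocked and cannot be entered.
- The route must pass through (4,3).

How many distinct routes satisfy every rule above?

4

A right/down-only route from (1,1) to (4,4) makes exactly 3 down-moves and 3 right-moves in some order.
With no other constraints that would be C(6,3) = 20 routes.
Split at (4,3) and multiply the segment counts (each segment already excludes blocked cells): (1,1)→(4,3): 4; (4,3)→(4,4): 1; product = 4.
That gives 4 routes.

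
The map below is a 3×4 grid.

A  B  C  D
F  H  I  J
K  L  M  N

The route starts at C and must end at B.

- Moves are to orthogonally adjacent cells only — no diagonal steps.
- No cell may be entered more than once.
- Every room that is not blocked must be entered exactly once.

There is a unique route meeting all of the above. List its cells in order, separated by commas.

C, D, J, N, M, I, H, L, K, F, A, B

Need to visit all 12 open cells exactly once, starting at C and ending at B.
Cell N has only two open neighbours (J and M), so the path must pass straight through it: one of those is the cell it's entered from and the other is where it exits.
Route from C: right to D, 2× down (reaching N), left to M, up to I, left to H, down to L, left to K, 2× up (reaching A), right to B — 11 moves in all.
Check: all 12 open cells covered.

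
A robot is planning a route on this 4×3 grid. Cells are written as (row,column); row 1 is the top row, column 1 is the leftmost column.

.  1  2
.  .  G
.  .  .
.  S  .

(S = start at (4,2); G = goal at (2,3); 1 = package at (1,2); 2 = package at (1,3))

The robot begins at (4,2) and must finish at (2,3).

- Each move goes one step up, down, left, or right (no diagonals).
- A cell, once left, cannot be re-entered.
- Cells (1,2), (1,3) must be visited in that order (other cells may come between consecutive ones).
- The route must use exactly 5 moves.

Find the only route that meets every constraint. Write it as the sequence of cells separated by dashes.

(4,2) - (3,2) - (2,2) - (1,2) - (1,3) - (2,3)

The waypoints must appear in the order (1,2), (1,3), with no cell reused.
Route from (4,2): 3× up (reaching (1,2)), right to (1,3), down to (2,3) — 5 moves in all.
Check: order respected (1 at step 3, 2 at step 4); 5 moves as required.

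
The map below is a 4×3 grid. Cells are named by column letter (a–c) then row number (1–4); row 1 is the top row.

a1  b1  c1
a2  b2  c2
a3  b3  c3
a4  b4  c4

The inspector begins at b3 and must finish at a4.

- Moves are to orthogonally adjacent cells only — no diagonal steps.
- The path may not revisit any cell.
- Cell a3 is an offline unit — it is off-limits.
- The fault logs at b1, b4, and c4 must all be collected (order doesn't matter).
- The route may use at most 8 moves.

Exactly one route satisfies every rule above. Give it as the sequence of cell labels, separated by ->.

The budget equals the shortest possible length, so every move has to be on a shortest route through the required cells.
Route from b3: up 2 to b1, right 1 to c1, down 3 to c4, left 2 to a4 — 8 moves in all.
Check: all required cells visited; 8 ≤ 8 moves.

b3 -> b2 -> b1 -> c1 -> c2 -> c3 -> c4 -> b4 -> a4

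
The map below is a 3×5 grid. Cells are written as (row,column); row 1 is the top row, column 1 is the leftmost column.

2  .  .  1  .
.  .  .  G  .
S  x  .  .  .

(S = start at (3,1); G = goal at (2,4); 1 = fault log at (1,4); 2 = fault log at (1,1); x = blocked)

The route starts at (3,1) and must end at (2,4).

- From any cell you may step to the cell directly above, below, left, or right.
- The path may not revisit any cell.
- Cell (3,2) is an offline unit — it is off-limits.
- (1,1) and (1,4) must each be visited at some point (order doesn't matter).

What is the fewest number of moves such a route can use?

6

Any route passes through (1,1) and (1,4) in some order between (3,1) and (2,4). Summing Manhattan distances along each leg and taking the cheapest ordering ((3,1) → (1,1) → (1,4) → (2,4)) gives a lower bound of 2 + 3 + 1 = 6 moves.
A route of 6 moves achieves this: (3,1) → (2,1) → (1,1) → (1,2) → (1,3) → (1,4) → (2,4).
Since 6 matches the lower bound, it is optimal.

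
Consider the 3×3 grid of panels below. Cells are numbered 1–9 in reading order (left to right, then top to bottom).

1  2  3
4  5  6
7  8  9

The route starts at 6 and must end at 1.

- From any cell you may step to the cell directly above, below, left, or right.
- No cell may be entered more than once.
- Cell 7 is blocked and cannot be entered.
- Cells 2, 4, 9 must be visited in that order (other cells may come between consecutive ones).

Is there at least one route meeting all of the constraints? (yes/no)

Even ignoring the required order, no revisit-free route from 6 to 1 manages to pass through all of 2, 4, and 9: branching out from 6, every path either misses one of them or, having collected them, can no longer reach 1 without re-entering a cell.

no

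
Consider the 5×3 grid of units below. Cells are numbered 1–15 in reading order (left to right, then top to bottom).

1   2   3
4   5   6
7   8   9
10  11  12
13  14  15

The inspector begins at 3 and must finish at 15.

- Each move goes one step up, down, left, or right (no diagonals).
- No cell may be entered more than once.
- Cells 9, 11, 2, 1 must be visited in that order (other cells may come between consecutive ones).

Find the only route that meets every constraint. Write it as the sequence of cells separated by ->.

3 -> 6 -> 9 -> 12 -> 11 -> 8 -> 5 -> 2 -> 1 -> 4 -> 7 -> 10 -> 13 -> 14 -> 15

The waypoints must appear in the order 9, 11, 2, 1, with no cell reused.
Route from 3: 3× down (reaching 12), left to 11, 3× up (reaching 2), left to 1, 4× down (reaching 13), 2× right (reaching 15) — 14 moves in all.
Check: order respected (9 at step 2, 11 at step 4, 2 at step 7, 1 at step 8).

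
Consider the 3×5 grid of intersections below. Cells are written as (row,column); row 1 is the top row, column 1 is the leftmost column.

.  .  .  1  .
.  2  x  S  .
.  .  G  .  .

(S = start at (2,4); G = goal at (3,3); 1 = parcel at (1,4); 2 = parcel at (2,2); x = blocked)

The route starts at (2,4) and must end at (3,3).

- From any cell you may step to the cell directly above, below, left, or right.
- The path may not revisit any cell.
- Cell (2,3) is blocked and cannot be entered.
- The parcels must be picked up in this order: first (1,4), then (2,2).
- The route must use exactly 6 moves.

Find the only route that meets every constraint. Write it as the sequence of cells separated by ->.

(2,4) -> (1,4) -> (1,3) -> (1,2) -> (2,2) -> (3,2) -> (3,3)

The waypoints must appear in the order (1,4), (2,2), with no cell reused.
Route from (2,4): up 1 to (1,4), left 2 to (1,2), down 2 to (3,2), right 1 to (3,3) — 6 moves in all.
Check: order respected (1 at step 1, 2 at step 4); 6 moves as required.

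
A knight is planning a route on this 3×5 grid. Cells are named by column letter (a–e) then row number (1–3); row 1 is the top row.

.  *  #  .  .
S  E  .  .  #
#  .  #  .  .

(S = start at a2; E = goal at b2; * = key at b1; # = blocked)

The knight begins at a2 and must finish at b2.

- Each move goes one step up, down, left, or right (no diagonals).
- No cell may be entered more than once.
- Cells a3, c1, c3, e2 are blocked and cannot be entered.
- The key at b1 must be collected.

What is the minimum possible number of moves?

Any route passes through b1 somewhere between a2 and b2. Summing Manhattan distances along the two legs (a2 → b1 → b2) gives a lower bound of 2 + 1 = 3 moves.
A route of 3 moves achieves this: a2 → a1 → b1 → b2.
Since 3 matches the lower bound, it is optimal.

3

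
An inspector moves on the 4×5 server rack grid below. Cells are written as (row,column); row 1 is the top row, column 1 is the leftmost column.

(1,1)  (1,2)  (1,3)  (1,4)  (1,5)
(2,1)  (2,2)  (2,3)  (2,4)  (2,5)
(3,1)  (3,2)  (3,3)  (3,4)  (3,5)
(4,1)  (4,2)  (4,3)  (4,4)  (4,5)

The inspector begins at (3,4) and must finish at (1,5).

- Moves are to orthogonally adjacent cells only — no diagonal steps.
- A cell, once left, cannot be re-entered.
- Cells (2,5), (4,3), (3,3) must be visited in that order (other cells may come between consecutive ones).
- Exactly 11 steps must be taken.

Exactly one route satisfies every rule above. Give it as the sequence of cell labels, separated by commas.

(3,4), (2,4), (2,5), (3,5), (4,5), (4,4), (4,3), (3,3), (2,3), (1,3), (1,4), (1,5)

The waypoints must appear in the order (2,5), (4,3), (3,3), with no cell reused.
Route from (3,4): up to (2,4), right to (2,5), 2× down (reaching (4,5)), 2× left (reaching (4,3)), 3× up (reaching (1,3)), 2× right (reaching (1,5)) — 11 moves in all.
Check: order respected ((2,5) at step 2, (4,3) at step 6, (3,3) at step 7); 11 moves as required.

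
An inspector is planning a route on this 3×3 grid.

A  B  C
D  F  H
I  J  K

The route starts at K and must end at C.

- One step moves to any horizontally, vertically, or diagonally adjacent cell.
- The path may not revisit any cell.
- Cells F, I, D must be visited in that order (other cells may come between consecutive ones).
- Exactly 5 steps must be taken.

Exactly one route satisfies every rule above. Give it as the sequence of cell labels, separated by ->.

K -> F -> I -> D -> B -> C

The waypoints must appear in the order F, I, D, with no cell reused.
Route from K: up-left to F, down-left to I, up to D, up-right to B, right to C — 5 moves in all.
Check: order respected (F at step 1, I at step 2, D at step 3); 5 moves as required.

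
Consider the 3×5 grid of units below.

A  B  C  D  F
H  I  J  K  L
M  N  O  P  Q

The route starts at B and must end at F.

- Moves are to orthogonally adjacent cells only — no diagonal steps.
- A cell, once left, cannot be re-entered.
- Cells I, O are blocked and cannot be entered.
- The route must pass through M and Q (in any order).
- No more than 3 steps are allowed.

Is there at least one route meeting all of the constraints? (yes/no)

no

Every way from M onward to F runs back through B, which the route has already used — so it cannot be completed without a revisit.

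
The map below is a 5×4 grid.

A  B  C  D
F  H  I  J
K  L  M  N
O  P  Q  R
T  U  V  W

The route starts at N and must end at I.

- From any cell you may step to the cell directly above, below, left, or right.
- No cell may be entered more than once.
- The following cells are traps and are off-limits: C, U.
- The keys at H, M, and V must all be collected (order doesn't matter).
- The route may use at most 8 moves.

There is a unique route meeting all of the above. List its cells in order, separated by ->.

The 8-move cap with required stops at H, M, V leaves no slack for detours.
Route from N: down 2 to W, left 1 to V, up 2 to M, left 1 to L, up 1 to H, right 1 to I — 8 moves in all.
Check: all required cells visited; 8 ≤ 8 moves.

N -> R -> W -> V -> Q -> M -> L -> H -> I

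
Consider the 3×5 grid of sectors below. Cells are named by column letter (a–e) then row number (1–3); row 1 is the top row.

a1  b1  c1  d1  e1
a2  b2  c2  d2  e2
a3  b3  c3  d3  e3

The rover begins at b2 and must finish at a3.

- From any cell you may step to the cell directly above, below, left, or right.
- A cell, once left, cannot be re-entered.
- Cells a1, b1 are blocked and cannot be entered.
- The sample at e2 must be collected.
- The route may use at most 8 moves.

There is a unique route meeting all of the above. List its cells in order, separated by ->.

The budget equals the shortest possible length, so every move has to be on a shortest route through the required cells.
Route from b2: right 3 to e2, down 1 to e3, left 4 to a3 — 8 moves in all.
Check: all required cells visited; 8 ≤ 8 moves.

b2 -> c2 -> d2 -> e2 -> e3 -> d3 -> c3 -> b3 -> a3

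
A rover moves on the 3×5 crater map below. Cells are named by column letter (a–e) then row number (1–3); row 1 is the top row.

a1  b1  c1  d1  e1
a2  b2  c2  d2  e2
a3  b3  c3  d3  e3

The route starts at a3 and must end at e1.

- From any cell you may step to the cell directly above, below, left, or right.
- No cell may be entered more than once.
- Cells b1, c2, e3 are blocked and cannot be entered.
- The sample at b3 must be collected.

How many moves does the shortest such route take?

Any route passes through b3 somewhere between a3 and e1. Summing Manhattan distances along the two legs (a3 → b3 → e1) gives a lower bound of 1 + 5 = 6 moves.
A route of 6 moves achieves this: a3 → b3 → c3 → d3 → d2 → d1 → e1.
Since 6 matches the lower bound, it is optimal.

6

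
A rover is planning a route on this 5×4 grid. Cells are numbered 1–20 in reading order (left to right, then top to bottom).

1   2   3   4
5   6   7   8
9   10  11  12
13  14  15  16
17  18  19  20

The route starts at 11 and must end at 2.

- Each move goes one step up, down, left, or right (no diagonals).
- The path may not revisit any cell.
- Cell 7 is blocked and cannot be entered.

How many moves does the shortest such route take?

3

The Manhattan distance from 11 to 2 is |3−1| + |3−2| = 3, so at least 3 moves are needed.
A route of 3 moves achieves this: 11 → 10 → 6 → 2.
Since 3 matches the lower bound, it is optimal.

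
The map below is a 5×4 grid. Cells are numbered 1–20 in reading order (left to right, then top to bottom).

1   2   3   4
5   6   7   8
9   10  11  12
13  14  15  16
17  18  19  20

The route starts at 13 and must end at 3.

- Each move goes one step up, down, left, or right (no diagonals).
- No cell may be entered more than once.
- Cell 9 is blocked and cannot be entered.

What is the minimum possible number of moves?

5

The Manhattan distance from 13 to 3 is |4−1| + |1−3| = 5, so at least 5 moves are needed.
A route of 5 moves achieves this: 13 → 14 → 10 → 6 → 2 → 3.
Since 5 matches the lower bound, it is optimal.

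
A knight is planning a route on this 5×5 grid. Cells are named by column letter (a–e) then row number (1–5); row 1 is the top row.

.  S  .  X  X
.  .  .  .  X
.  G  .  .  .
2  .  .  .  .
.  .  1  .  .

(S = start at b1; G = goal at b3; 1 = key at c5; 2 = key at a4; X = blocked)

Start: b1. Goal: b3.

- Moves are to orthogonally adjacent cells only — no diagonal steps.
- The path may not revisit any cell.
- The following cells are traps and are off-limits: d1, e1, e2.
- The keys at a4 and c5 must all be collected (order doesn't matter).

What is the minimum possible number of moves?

10

Any route passes through a4 and c5 in some order between b1 and b3. Summing Manhattan distances along each leg and taking the cheapest ordering (b1 → c5 → a4 → b3) gives a lower bound of 5 + 3 + 2 = 10 moves.
A route of 10 moves achieves this: b1 → b2 → a2 → a3 → a4 → a5 → b5 → c5 → c4 → c3 → b3.
Since 10 matches the lower bound, it is optimal.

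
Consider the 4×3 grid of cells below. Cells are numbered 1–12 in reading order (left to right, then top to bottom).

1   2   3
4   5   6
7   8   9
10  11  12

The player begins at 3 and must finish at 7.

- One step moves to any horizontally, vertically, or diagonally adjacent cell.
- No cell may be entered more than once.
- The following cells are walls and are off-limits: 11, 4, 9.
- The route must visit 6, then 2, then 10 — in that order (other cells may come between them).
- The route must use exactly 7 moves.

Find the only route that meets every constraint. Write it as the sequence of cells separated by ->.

The waypoints must appear in the order 6, 2, 10, with no cell reused.
Route from 3: down to 6, up-left to 2, left to 1, down-right to 5, down to 8, down-left to 10, up to 7 — 7 moves in all.
Check: order respected (6 at step 1, 2 at step 2, 10 at step 6); 7 moves as required.

3 -> 6 -> 2 -> 1 -> 5 -> 8 -> 10 -> 7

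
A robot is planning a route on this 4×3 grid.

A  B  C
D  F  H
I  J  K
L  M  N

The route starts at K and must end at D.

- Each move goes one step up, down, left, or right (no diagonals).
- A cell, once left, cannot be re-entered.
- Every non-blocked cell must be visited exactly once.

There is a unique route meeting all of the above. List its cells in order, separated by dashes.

Need to visit all 12 open cells exactly once, starting at K and ending at D.
Cell A has only two open neighbours (D and B), so the path must pass straight through it: one of those is the cell it's entered from and the other is where it exits.
Route from K: down 1 to N, left 2 to L, up 1 to I, right 1 to J, up 1 to F, right 1 to H, up 1 to C, left 2 to A, down 1 to D — 11 moves in all.
Check: all 12 open cells covered.

K - N - M - L - I - J - F - H - C - B - A - D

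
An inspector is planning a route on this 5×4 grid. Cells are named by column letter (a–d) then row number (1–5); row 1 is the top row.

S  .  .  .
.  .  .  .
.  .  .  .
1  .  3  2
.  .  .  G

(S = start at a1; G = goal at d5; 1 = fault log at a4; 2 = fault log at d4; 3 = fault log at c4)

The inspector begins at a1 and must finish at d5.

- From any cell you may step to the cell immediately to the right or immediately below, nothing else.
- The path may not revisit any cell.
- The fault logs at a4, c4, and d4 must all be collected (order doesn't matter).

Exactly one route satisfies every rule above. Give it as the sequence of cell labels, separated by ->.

a1 -> a2 -> a3 -> a4 -> b4 -> c4 -> d4 -> d5

Moves only go right or down, so the column and row indices never decrease.
Route from a1: 3× down (reaching a4), 3× right (reaching d4), down to d5 — 7 moves in all.
Check: all required cells visited.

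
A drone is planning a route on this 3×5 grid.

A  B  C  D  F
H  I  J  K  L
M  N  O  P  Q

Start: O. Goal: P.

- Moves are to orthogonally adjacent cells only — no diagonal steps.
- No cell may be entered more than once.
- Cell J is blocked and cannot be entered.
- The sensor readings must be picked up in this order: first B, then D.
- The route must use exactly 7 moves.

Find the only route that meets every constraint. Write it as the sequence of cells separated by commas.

The waypoints must appear in the order B, D, with no cell reused.
Route from O: left to N, 2× up (reaching B), 2× right (reaching D), 2× down (reaching P) — 7 moves in all.
Check: order respected (B at step 3, D at step 5); 7 moves as required.

O, N, I, B, C, D, K, P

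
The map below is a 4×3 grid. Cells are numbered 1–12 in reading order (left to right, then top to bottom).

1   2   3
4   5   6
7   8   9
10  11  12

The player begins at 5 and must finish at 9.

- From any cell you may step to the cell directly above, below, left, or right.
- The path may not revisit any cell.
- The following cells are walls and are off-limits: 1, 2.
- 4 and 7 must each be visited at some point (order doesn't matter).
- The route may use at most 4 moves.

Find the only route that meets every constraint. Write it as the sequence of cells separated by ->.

The budget equals the shortest possible length, so every move has to be on a shortest route through the required cells.
Route from 5: left 1 to 4, down 1 to 7, right 2 to 9 — 4 moves in all.
Check: all required cells visited; 4 ≤ 4 moves.

5 -> 4 -> 7 -> 8 -> 9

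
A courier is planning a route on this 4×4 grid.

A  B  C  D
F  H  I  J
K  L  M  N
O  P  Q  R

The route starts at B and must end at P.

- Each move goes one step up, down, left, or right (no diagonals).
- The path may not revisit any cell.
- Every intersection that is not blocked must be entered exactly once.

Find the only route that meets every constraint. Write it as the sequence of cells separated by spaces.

Need to visit all 16 open cells exactly once, starting at B and ending at P.
Route from B: left to A, down to F, 2× right (reaching I), up to C, right to D, 3× down (reaching R), left to Q, up to M, 2× left (reaching K), down to O, right to P — 15 moves in all.
Check: all 16 open cells covered.

B A F H I C D J N R Q M L K O P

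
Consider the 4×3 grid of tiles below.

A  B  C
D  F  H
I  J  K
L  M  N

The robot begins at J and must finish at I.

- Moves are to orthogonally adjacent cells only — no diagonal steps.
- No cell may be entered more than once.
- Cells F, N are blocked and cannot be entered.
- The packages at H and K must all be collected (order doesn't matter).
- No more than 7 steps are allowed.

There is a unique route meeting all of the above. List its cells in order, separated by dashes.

The 7-move cap with required stops at H, K leaves no slack for detours.
Route from J: right 1 to K, up 2 to C, left 2 to A, down 2 to I — 7 moves in all.
Check: all required cells visited; 7 ≤ 7 moves.

J - K - H - C - B - A - D - I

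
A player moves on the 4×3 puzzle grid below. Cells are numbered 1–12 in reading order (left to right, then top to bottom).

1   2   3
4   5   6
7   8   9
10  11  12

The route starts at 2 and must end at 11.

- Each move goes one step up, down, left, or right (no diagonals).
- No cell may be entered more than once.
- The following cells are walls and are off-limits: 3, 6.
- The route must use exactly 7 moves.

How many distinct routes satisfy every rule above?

Need simple routes of exactly 7 moves from 2 to 11 (Manhattan distance 3, so 2 moves are spent on a detour and 2 undoing it).
Enumerating: 2 5 4 7 8 9 12 11 | 2 1 4 7 8 9 12 11 | 2 1 4 5 8 7 10 11 | 2 1 4 5 8 9 12 11.
That gives 4 routes.

4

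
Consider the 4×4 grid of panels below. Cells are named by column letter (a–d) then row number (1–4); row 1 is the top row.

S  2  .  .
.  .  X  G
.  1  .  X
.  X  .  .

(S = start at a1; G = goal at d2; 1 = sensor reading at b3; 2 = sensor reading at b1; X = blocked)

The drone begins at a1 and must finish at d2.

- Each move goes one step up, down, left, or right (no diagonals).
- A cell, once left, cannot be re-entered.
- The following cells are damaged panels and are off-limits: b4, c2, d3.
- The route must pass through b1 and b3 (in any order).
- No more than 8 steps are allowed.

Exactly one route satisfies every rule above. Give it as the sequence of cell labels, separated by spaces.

a1 a2 a3 b3 b2 b1 c1 d1 d2

The 8-move cap with required stops at b1, b3 leaves no slack for detours.
Route from a1: down 2 to a3, right 1 to b3, up 2 to b1, right 2 to d1, down 1 to d2 — 8 moves in all.
Check: all required cells visited; 8 ≤ 8 moves.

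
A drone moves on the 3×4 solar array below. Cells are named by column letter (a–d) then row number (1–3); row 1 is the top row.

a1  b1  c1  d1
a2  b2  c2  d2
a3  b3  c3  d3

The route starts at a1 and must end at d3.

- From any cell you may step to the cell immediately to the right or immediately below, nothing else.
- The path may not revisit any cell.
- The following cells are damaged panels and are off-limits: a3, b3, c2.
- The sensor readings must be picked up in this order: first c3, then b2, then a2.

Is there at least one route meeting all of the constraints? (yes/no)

b2 lies above c3, so going from c3 to b2 would need an upward move — but moves only go right/down, so c3 cannot be visited before b2.

no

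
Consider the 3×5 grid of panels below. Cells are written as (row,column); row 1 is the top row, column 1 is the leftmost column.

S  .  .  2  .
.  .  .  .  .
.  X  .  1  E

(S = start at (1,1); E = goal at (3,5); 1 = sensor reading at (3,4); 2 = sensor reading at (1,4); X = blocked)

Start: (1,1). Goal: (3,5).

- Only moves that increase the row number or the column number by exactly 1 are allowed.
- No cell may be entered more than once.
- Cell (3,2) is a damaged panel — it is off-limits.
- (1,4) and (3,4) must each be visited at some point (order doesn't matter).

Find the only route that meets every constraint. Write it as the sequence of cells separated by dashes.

(1,1) - (1,2) - (1,3) - (1,4) - (2,4) - (3,4) - (3,5)

Moves only go right or down, so the column and row indices never decrease.
Route from (1,1): right 3 to (1,4), down 2 to (3,4), right 1 to (3,5) — 6 moves in all.
Check: all required cells visited.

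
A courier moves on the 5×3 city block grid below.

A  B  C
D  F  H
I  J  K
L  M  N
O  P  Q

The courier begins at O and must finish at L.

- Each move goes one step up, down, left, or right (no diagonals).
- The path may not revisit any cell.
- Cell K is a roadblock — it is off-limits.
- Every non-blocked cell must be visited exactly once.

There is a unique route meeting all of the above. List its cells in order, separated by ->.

Need to visit all 14 open cells exactly once, starting at O and ending at L.
Cell Q has only two open neighbours (N and P), so the path must pass straight through it: one of those is the cell it's entered from and the other is where it exits.
Route from O: 2× right (reaching Q), up to N, left to M, 2× up (reaching F), right to H, up to C, 2× left (reaching A), 3× down (reaching L) — 13 moves in all.
Check: all 14 open cells covered.

O -> P -> Q -> N -> M -> J -> F -> H -> C -> B -> A -> D -> I -> L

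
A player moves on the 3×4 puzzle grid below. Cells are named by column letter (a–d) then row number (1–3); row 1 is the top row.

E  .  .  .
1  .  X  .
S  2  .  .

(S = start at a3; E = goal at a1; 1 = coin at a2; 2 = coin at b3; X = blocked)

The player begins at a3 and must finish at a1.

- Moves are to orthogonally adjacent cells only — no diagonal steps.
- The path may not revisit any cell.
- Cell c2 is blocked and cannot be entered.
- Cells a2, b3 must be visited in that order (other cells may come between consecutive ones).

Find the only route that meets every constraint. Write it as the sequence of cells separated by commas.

a3, a2, b2, b3, c3, d3, d2, d1, c1, b1, a1

The waypoints must appear in the order a2, b3, with no cell reused.
Route from a3: up 1 to a2, right 1 to b2, down 1 to b3, right 2 to d3, up 2 to d1, left 3 to a1 — 10 moves in all.
Check: order respected (1 at step 1, 2 at step 3).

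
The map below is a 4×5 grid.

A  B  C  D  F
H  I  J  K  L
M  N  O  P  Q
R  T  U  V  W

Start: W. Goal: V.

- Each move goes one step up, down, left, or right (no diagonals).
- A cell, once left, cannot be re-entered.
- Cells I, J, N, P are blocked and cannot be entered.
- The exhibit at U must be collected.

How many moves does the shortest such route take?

13

Any route passes through U somewhere between W and V. Summing Manhattan distances along the two legs (W → U → V) gives a lower bound of 2 + 1 = 3 moves.
The shortest route satisfying every rule uses 13 moves: W → Q → L → F → D → C → B → A → H → M → R → T → U → V.
The bound of 3 isn't tight here; checking systematically, no route of length 3 through 12 satisfies every constraint (on a 4-connected grid the length of any start-to-goal walk has the same parity as the Manhattan bound, so only lengths 3, 5, 7, … need checking), so 13 is the minimum.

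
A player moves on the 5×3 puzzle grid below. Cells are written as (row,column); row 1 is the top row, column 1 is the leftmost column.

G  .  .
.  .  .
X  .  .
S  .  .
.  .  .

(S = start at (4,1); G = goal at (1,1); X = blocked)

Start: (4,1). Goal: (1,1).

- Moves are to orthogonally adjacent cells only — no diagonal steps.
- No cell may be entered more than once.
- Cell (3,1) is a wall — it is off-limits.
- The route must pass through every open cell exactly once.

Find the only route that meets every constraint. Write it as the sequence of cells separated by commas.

(4,1), (5,1), (5,2), (5,3), (4,3), (4,2), (3,2), (3,3), (2,3), (1,3), (1,2), (2,2), (2,1), (1,1)

Need to visit all 14 open cells exactly once, starting at (4,1) and ending at (1,1).
Cell (5,3) has only two open neighbours ((4,3) and (5,2)), so the path must pass straight through it: one of those is the cell it's entered from and the other is where it exits.
Route from (4,1): down to (5,1), 2× right (reaching (5,3)), up to (4,3), left to (4,2), up to (3,2), right to (3,3), 2× up (reaching (1,3)), left to (1,2), down to (2,2), left to (2,1), up to (1,1) — 13 moves in all.
Check: all 14 open cells covered.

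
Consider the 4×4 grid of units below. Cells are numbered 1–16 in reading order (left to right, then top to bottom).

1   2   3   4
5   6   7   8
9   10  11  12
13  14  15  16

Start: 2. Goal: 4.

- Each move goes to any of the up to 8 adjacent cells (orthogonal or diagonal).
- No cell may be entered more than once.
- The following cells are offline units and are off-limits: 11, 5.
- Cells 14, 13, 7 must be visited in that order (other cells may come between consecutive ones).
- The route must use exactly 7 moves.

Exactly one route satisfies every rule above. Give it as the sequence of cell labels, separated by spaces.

The waypoints must appear in the order 14, 13, 7, with no cell reused.
Route from 2: down 1 to 6, down-left 1 to 9, down-right 1 to 14, left 1 to 13, up-right 3 to 4 — 7 moves in all.
Check: order respected (14 at step 3, 13 at step 4, 7 at step 6); 7 moves as required.

2 6 9 14 13 10 7 4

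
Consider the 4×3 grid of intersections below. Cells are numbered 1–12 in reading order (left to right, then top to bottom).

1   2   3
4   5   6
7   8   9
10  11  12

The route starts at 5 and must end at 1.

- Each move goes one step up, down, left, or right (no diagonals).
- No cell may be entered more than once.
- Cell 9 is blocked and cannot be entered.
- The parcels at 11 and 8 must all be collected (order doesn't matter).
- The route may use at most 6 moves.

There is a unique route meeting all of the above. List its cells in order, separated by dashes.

Any route must reach 11 and 8 and still end at 1 within 6 moves, so the order of the required stops is forced.
Route from 5: 2× down (reaching 11), left to 10, 3× up (reaching 1) — 6 moves in all.
Check: all required cells visited; 6 ≤ 6 moves.

5 - 8 - 11 - 10 - 7 - 4 - 1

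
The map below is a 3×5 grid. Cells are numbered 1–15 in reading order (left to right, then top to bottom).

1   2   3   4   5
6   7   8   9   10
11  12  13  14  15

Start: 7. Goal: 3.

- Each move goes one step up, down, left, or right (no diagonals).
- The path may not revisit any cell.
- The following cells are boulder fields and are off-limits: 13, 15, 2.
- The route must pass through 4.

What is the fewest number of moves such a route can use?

Any route passes through 4 somewhere between 7 and 3. Summing Manhattan distances along the two legs (7 → 4 → 3) gives a lower bound of 3 + 1 = 4 moves.
A route of 4 moves achieves this: 7 → 8 → 9 → 4 → 3.
Since 4 matches the lower bound, it is optimal.

4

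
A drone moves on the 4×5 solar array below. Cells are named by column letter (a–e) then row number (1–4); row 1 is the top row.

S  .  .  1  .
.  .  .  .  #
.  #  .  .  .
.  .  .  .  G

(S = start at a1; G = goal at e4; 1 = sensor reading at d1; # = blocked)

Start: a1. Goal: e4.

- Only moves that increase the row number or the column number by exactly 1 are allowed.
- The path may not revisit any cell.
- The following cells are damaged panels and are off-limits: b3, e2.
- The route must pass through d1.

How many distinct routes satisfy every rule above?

A right/down-only route from a1 to e4 makes exactly 3 down-moves and 4 right-moves in some order.
With no other constraints that would be C(7,3) = 35 routes.
Split at d1 and multiply the segment counts (each segment already excludes blocked cells): a1→d1: 1; d1→e4: 2; product = 2.
That gives 2 routes.

2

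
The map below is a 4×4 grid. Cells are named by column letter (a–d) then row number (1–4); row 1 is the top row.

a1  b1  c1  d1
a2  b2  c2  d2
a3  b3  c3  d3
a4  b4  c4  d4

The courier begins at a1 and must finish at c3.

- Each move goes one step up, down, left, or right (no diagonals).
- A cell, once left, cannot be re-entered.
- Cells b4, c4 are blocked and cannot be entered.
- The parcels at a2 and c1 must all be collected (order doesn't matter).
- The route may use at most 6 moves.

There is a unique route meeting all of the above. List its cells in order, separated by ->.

a1 -> a2 -> b2 -> b1 -> c1 -> c2 -> c3

The 6-move cap with required stops at a2, c1 leaves no slack for detours.
Route from a1: down to a2, right to b2, up to b1, right to c1, 2× down (reaching c3) — 6 moves in all.
Check: all required cells visited; 6 ≤ 6 moves.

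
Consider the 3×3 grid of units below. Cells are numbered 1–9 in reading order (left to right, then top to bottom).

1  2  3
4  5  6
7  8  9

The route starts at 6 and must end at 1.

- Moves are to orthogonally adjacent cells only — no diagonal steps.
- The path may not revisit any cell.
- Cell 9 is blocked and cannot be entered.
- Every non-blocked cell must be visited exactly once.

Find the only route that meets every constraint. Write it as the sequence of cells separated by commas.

Need to visit all 8 open cells exactly once, starting at 6 and ending at 1.
Cell 3 has only two open neighbours (6 and 2), so the path must pass straight through it: one of those is the cell it's entered from and the other is where it exits.
Route from 6: up to 3, left to 2, 2× down (reaching 8), left to 7, 2× up (reaching 1) — 7 moves in all.
Check: all 8 open cells covered.

6, 3, 2, 5, 8, 7, 4, 1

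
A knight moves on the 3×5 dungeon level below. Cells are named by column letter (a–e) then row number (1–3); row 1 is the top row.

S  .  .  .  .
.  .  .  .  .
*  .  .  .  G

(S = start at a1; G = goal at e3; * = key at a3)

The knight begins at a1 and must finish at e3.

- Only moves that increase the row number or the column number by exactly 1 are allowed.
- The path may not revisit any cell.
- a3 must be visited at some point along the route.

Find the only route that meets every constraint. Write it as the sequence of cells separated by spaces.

Moves only go right or down, so the column and row indices never decrease.
Route from a1: 2× down (reaching a3), 4× right (reaching e3) — 6 moves in all.
Check: all required cells visited.

a1 a2 a3 b3 c3 d3 e3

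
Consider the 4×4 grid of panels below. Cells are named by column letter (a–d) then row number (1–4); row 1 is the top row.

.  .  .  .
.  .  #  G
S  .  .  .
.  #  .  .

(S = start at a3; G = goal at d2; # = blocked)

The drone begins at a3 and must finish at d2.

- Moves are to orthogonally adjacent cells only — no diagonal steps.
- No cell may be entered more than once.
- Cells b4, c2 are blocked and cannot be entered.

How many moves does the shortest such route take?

The Manhattan distance from a3 to d2 is |3−2| + |1−4| = 4, so at least 4 moves are needed.
A route of 4 moves achieves this: a3 → b3 → c3 → d3 → d2.
Since 4 matches the lower bound, it is optimal.

4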